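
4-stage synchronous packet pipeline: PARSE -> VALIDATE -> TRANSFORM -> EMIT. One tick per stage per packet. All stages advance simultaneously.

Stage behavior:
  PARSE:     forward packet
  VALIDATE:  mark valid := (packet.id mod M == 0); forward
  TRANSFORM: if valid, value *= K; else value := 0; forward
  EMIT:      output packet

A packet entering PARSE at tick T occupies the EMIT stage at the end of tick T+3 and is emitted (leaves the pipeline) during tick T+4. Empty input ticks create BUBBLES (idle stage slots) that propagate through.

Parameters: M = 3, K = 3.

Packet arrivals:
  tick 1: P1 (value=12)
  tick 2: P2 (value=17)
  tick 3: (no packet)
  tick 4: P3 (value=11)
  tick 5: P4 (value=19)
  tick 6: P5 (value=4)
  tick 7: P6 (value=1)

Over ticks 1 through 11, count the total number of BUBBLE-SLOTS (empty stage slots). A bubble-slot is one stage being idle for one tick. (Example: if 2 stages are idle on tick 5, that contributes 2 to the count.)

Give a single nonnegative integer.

Tick 1: [PARSE:P1(v=12,ok=F), VALIDATE:-, TRANSFORM:-, EMIT:-] out:-; bubbles=3
Tick 2: [PARSE:P2(v=17,ok=F), VALIDATE:P1(v=12,ok=F), TRANSFORM:-, EMIT:-] out:-; bubbles=2
Tick 3: [PARSE:-, VALIDATE:P2(v=17,ok=F), TRANSFORM:P1(v=0,ok=F), EMIT:-] out:-; bubbles=2
Tick 4: [PARSE:P3(v=11,ok=F), VALIDATE:-, TRANSFORM:P2(v=0,ok=F), EMIT:P1(v=0,ok=F)] out:-; bubbles=1
Tick 5: [PARSE:P4(v=19,ok=F), VALIDATE:P3(v=11,ok=T), TRANSFORM:-, EMIT:P2(v=0,ok=F)] out:P1(v=0); bubbles=1
Tick 6: [PARSE:P5(v=4,ok=F), VALIDATE:P4(v=19,ok=F), TRANSFORM:P3(v=33,ok=T), EMIT:-] out:P2(v=0); bubbles=1
Tick 7: [PARSE:P6(v=1,ok=F), VALIDATE:P5(v=4,ok=F), TRANSFORM:P4(v=0,ok=F), EMIT:P3(v=33,ok=T)] out:-; bubbles=0
Tick 8: [PARSE:-, VALIDATE:P6(v=1,ok=T), TRANSFORM:P5(v=0,ok=F), EMIT:P4(v=0,ok=F)] out:P3(v=33); bubbles=1
Tick 9: [PARSE:-, VALIDATE:-, TRANSFORM:P6(v=3,ok=T), EMIT:P5(v=0,ok=F)] out:P4(v=0); bubbles=2
Tick 10: [PARSE:-, VALIDATE:-, TRANSFORM:-, EMIT:P6(v=3,ok=T)] out:P5(v=0); bubbles=3
Tick 11: [PARSE:-, VALIDATE:-, TRANSFORM:-, EMIT:-] out:P6(v=3); bubbles=4
Total bubble-slots: 20

Answer: 20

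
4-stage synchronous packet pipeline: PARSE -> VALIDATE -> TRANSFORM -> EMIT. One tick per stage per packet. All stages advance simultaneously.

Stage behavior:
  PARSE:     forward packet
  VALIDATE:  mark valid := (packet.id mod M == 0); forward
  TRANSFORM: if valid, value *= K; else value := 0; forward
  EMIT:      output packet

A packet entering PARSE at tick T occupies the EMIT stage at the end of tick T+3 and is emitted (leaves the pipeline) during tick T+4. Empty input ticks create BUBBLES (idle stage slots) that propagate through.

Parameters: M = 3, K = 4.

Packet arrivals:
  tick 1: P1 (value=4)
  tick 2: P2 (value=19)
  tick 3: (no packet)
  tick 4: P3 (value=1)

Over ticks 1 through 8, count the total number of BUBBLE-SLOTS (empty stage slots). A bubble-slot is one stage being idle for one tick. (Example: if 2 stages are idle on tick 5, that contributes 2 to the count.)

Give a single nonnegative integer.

Tick 1: [PARSE:P1(v=4,ok=F), VALIDATE:-, TRANSFORM:-, EMIT:-] out:-; bubbles=3
Tick 2: [PARSE:P2(v=19,ok=F), VALIDATE:P1(v=4,ok=F), TRANSFORM:-, EMIT:-] out:-; bubbles=2
Tick 3: [PARSE:-, VALIDATE:P2(v=19,ok=F), TRANSFORM:P1(v=0,ok=F), EMIT:-] out:-; bubbles=2
Tick 4: [PARSE:P3(v=1,ok=F), VALIDATE:-, TRANSFORM:P2(v=0,ok=F), EMIT:P1(v=0,ok=F)] out:-; bubbles=1
Tick 5: [PARSE:-, VALIDATE:P3(v=1,ok=T), TRANSFORM:-, EMIT:P2(v=0,ok=F)] out:P1(v=0); bubbles=2
Tick 6: [PARSE:-, VALIDATE:-, TRANSFORM:P3(v=4,ok=T), EMIT:-] out:P2(v=0); bubbles=3
Tick 7: [PARSE:-, VALIDATE:-, TRANSFORM:-, EMIT:P3(v=4,ok=T)] out:-; bubbles=3
Tick 8: [PARSE:-, VALIDATE:-, TRANSFORM:-, EMIT:-] out:P3(v=4); bubbles=4
Total bubble-slots: 20

Answer: 20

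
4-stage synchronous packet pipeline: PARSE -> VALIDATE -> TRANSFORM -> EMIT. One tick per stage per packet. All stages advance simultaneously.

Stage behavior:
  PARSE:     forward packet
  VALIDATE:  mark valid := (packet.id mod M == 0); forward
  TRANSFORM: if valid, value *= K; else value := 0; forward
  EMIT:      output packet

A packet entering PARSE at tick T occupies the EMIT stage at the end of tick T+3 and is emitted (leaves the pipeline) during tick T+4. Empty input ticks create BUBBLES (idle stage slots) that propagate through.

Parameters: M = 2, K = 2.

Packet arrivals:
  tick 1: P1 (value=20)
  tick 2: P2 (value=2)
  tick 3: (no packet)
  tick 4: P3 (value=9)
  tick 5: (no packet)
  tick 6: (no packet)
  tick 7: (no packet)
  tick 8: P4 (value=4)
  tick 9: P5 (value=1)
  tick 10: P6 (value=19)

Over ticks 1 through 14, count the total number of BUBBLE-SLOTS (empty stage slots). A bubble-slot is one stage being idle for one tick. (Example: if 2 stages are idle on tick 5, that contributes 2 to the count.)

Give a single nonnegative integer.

Tick 1: [PARSE:P1(v=20,ok=F), VALIDATE:-, TRANSFORM:-, EMIT:-] out:-; bubbles=3
Tick 2: [PARSE:P2(v=2,ok=F), VALIDATE:P1(v=20,ok=F), TRANSFORM:-, EMIT:-] out:-; bubbles=2
Tick 3: [PARSE:-, VALIDATE:P2(v=2,ok=T), TRANSFORM:P1(v=0,ok=F), EMIT:-] out:-; bubbles=2
Tick 4: [PARSE:P3(v=9,ok=F), VALIDATE:-, TRANSFORM:P2(v=4,ok=T), EMIT:P1(v=0,ok=F)] out:-; bubbles=1
Tick 5: [PARSE:-, VALIDATE:P3(v=9,ok=F), TRANSFORM:-, EMIT:P2(v=4,ok=T)] out:P1(v=0); bubbles=2
Tick 6: [PARSE:-, VALIDATE:-, TRANSFORM:P3(v=0,ok=F), EMIT:-] out:P2(v=4); bubbles=3
Tick 7: [PARSE:-, VALIDATE:-, TRANSFORM:-, EMIT:P3(v=0,ok=F)] out:-; bubbles=3
Tick 8: [PARSE:P4(v=4,ok=F), VALIDATE:-, TRANSFORM:-, EMIT:-] out:P3(v=0); bubbles=3
Tick 9: [PARSE:P5(v=1,ok=F), VALIDATE:P4(v=4,ok=T), TRANSFORM:-, EMIT:-] out:-; bubbles=2
Tick 10: [PARSE:P6(v=19,ok=F), VALIDATE:P5(v=1,ok=F), TRANSFORM:P4(v=8,ok=T), EMIT:-] out:-; bubbles=1
Tick 11: [PARSE:-, VALIDATE:P6(v=19,ok=T), TRANSFORM:P5(v=0,ok=F), EMIT:P4(v=8,ok=T)] out:-; bubbles=1
Tick 12: [PARSE:-, VALIDATE:-, TRANSFORM:P6(v=38,ok=T), EMIT:P5(v=0,ok=F)] out:P4(v=8); bubbles=2
Tick 13: [PARSE:-, VALIDATE:-, TRANSFORM:-, EMIT:P6(v=38,ok=T)] out:P5(v=0); bubbles=3
Tick 14: [PARSE:-, VALIDATE:-, TRANSFORM:-, EMIT:-] out:P6(v=38); bubbles=4
Total bubble-slots: 32

Answer: 32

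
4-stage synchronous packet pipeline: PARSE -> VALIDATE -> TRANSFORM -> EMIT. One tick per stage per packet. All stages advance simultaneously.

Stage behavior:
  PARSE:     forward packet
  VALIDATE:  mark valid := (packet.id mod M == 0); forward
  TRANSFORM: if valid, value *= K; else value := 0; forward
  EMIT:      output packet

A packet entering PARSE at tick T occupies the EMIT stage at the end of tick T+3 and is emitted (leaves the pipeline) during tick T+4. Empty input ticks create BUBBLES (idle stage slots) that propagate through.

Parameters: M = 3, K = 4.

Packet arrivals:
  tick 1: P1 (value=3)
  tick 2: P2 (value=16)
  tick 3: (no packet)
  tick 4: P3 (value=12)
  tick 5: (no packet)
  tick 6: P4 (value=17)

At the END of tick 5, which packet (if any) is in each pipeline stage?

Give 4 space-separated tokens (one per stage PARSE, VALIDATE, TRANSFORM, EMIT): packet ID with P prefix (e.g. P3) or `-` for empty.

Answer: - P3 - P2

Derivation:
Tick 1: [PARSE:P1(v=3,ok=F), VALIDATE:-, TRANSFORM:-, EMIT:-] out:-; in:P1
Tick 2: [PARSE:P2(v=16,ok=F), VALIDATE:P1(v=3,ok=F), TRANSFORM:-, EMIT:-] out:-; in:P2
Tick 3: [PARSE:-, VALIDATE:P2(v=16,ok=F), TRANSFORM:P1(v=0,ok=F), EMIT:-] out:-; in:-
Tick 4: [PARSE:P3(v=12,ok=F), VALIDATE:-, TRANSFORM:P2(v=0,ok=F), EMIT:P1(v=0,ok=F)] out:-; in:P3
Tick 5: [PARSE:-, VALIDATE:P3(v=12,ok=T), TRANSFORM:-, EMIT:P2(v=0,ok=F)] out:P1(v=0); in:-
At end of tick 5: ['-', 'P3', '-', 'P2']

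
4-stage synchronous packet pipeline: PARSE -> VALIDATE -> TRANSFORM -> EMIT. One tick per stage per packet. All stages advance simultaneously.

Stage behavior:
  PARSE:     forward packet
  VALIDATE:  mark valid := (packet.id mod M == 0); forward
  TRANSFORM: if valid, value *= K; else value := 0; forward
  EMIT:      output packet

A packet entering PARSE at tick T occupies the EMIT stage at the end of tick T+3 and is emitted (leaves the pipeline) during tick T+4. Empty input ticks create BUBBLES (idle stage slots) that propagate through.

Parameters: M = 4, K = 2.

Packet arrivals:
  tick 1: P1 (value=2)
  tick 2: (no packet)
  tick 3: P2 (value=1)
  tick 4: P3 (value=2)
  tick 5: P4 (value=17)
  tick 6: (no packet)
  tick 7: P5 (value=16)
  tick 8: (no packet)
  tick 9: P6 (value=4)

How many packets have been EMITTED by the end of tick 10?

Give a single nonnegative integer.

Tick 1: [PARSE:P1(v=2,ok=F), VALIDATE:-, TRANSFORM:-, EMIT:-] out:-; in:P1
Tick 2: [PARSE:-, VALIDATE:P1(v=2,ok=F), TRANSFORM:-, EMIT:-] out:-; in:-
Tick 3: [PARSE:P2(v=1,ok=F), VALIDATE:-, TRANSFORM:P1(v=0,ok=F), EMIT:-] out:-; in:P2
Tick 4: [PARSE:P3(v=2,ok=F), VALIDATE:P2(v=1,ok=F), TRANSFORM:-, EMIT:P1(v=0,ok=F)] out:-; in:P3
Tick 5: [PARSE:P4(v=17,ok=F), VALIDATE:P3(v=2,ok=F), TRANSFORM:P2(v=0,ok=F), EMIT:-] out:P1(v=0); in:P4
Tick 6: [PARSE:-, VALIDATE:P4(v=17,ok=T), TRANSFORM:P3(v=0,ok=F), EMIT:P2(v=0,ok=F)] out:-; in:-
Tick 7: [PARSE:P5(v=16,ok=F), VALIDATE:-, TRANSFORM:P4(v=34,ok=T), EMIT:P3(v=0,ok=F)] out:P2(v=0); in:P5
Tick 8: [PARSE:-, VALIDATE:P5(v=16,ok=F), TRANSFORM:-, EMIT:P4(v=34,ok=T)] out:P3(v=0); in:-
Tick 9: [PARSE:P6(v=4,ok=F), VALIDATE:-, TRANSFORM:P5(v=0,ok=F), EMIT:-] out:P4(v=34); in:P6
Tick 10: [PARSE:-, VALIDATE:P6(v=4,ok=F), TRANSFORM:-, EMIT:P5(v=0,ok=F)] out:-; in:-
Emitted by tick 10: ['P1', 'P2', 'P3', 'P4']

Answer: 4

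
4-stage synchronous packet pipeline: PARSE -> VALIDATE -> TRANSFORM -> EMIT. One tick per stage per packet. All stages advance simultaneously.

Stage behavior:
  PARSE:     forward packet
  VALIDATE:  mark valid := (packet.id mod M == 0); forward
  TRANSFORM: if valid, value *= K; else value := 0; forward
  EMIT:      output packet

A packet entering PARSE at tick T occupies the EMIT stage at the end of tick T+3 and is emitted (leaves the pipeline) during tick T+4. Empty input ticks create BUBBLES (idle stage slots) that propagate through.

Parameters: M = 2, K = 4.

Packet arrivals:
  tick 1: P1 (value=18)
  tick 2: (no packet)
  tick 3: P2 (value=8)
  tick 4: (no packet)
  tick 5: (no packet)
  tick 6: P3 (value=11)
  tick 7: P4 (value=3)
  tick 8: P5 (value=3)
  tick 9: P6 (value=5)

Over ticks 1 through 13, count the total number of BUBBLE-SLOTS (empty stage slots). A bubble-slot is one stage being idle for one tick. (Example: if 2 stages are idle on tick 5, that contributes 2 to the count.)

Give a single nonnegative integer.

Tick 1: [PARSE:P1(v=18,ok=F), VALIDATE:-, TRANSFORM:-, EMIT:-] out:-; bubbles=3
Tick 2: [PARSE:-, VALIDATE:P1(v=18,ok=F), TRANSFORM:-, EMIT:-] out:-; bubbles=3
Tick 3: [PARSE:P2(v=8,ok=F), VALIDATE:-, TRANSFORM:P1(v=0,ok=F), EMIT:-] out:-; bubbles=2
Tick 4: [PARSE:-, VALIDATE:P2(v=8,ok=T), TRANSFORM:-, EMIT:P1(v=0,ok=F)] out:-; bubbles=2
Tick 5: [PARSE:-, VALIDATE:-, TRANSFORM:P2(v=32,ok=T), EMIT:-] out:P1(v=0); bubbles=3
Tick 6: [PARSE:P3(v=11,ok=F), VALIDATE:-, TRANSFORM:-, EMIT:P2(v=32,ok=T)] out:-; bubbles=2
Tick 7: [PARSE:P4(v=3,ok=F), VALIDATE:P3(v=11,ok=F), TRANSFORM:-, EMIT:-] out:P2(v=32); bubbles=2
Tick 8: [PARSE:P5(v=3,ok=F), VALIDATE:P4(v=3,ok=T), TRANSFORM:P3(v=0,ok=F), EMIT:-] out:-; bubbles=1
Tick 9: [PARSE:P6(v=5,ok=F), VALIDATE:P5(v=3,ok=F), TRANSFORM:P4(v=12,ok=T), EMIT:P3(v=0,ok=F)] out:-; bubbles=0
Tick 10: [PARSE:-, VALIDATE:P6(v=5,ok=T), TRANSFORM:P5(v=0,ok=F), EMIT:P4(v=12,ok=T)] out:P3(v=0); bubbles=1
Tick 11: [PARSE:-, VALIDATE:-, TRANSFORM:P6(v=20,ok=T), EMIT:P5(v=0,ok=F)] out:P4(v=12); bubbles=2
Tick 12: [PARSE:-, VALIDATE:-, TRANSFORM:-, EMIT:P6(v=20,ok=T)] out:P5(v=0); bubbles=3
Tick 13: [PARSE:-, VALIDATE:-, TRANSFORM:-, EMIT:-] out:P6(v=20); bubbles=4
Total bubble-slots: 28

Answer: 28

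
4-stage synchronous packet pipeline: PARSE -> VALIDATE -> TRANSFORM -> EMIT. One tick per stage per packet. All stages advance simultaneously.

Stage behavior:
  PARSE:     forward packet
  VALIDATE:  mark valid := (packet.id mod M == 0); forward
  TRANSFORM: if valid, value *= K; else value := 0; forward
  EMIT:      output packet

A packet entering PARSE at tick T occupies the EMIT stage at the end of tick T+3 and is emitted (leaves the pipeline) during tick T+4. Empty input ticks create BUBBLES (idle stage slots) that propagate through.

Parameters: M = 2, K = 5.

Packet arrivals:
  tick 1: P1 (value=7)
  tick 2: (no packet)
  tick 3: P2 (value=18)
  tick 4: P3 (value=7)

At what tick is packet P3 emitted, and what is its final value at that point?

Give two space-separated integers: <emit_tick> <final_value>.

Tick 1: [PARSE:P1(v=7,ok=F), VALIDATE:-, TRANSFORM:-, EMIT:-] out:-; in:P1
Tick 2: [PARSE:-, VALIDATE:P1(v=7,ok=F), TRANSFORM:-, EMIT:-] out:-; in:-
Tick 3: [PARSE:P2(v=18,ok=F), VALIDATE:-, TRANSFORM:P1(v=0,ok=F), EMIT:-] out:-; in:P2
Tick 4: [PARSE:P3(v=7,ok=F), VALIDATE:P2(v=18,ok=T), TRANSFORM:-, EMIT:P1(v=0,ok=F)] out:-; in:P3
Tick 5: [PARSE:-, VALIDATE:P3(v=7,ok=F), TRANSFORM:P2(v=90,ok=T), EMIT:-] out:P1(v=0); in:-
Tick 6: [PARSE:-, VALIDATE:-, TRANSFORM:P3(v=0,ok=F), EMIT:P2(v=90,ok=T)] out:-; in:-
Tick 7: [PARSE:-, VALIDATE:-, TRANSFORM:-, EMIT:P3(v=0,ok=F)] out:P2(v=90); in:-
Tick 8: [PARSE:-, VALIDATE:-, TRANSFORM:-, EMIT:-] out:P3(v=0); in:-
P3: arrives tick 4, valid=False (id=3, id%2=1), emit tick 8, final value 0

Answer: 8 0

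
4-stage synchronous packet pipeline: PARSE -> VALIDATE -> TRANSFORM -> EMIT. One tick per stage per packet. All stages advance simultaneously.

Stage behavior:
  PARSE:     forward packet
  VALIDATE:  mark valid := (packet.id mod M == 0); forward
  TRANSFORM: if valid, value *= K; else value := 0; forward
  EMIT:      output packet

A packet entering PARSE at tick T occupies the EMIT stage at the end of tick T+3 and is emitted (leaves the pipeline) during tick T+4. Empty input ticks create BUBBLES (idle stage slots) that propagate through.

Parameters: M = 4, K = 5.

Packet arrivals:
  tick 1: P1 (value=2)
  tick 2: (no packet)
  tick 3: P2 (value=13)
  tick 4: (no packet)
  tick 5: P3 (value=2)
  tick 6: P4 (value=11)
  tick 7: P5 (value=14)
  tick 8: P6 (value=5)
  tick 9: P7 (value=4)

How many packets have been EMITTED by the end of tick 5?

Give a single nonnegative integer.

Answer: 1

Derivation:
Tick 1: [PARSE:P1(v=2,ok=F), VALIDATE:-, TRANSFORM:-, EMIT:-] out:-; in:P1
Tick 2: [PARSE:-, VALIDATE:P1(v=2,ok=F), TRANSFORM:-, EMIT:-] out:-; in:-
Tick 3: [PARSE:P2(v=13,ok=F), VALIDATE:-, TRANSFORM:P1(v=0,ok=F), EMIT:-] out:-; in:P2
Tick 4: [PARSE:-, VALIDATE:P2(v=13,ok=F), TRANSFORM:-, EMIT:P1(v=0,ok=F)] out:-; in:-
Tick 5: [PARSE:P3(v=2,ok=F), VALIDATE:-, TRANSFORM:P2(v=0,ok=F), EMIT:-] out:P1(v=0); in:P3
Emitted by tick 5: ['P1']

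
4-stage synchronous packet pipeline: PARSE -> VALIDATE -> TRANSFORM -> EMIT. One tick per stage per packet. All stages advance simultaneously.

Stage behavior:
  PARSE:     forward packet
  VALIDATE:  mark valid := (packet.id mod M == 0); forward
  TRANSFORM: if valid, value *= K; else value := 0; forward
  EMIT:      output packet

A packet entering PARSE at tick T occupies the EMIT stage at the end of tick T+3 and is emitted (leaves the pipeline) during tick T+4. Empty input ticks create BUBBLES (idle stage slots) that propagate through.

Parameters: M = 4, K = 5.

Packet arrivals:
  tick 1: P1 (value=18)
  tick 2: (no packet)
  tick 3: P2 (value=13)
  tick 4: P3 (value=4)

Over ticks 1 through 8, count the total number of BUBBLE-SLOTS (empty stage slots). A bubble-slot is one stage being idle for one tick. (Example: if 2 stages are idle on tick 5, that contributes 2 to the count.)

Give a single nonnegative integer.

Answer: 20

Derivation:
Tick 1: [PARSE:P1(v=18,ok=F), VALIDATE:-, TRANSFORM:-, EMIT:-] out:-; bubbles=3
Tick 2: [PARSE:-, VALIDATE:P1(v=18,ok=F), TRANSFORM:-, EMIT:-] out:-; bubbles=3
Tick 3: [PARSE:P2(v=13,ok=F), VALIDATE:-, TRANSFORM:P1(v=0,ok=F), EMIT:-] out:-; bubbles=2
Tick 4: [PARSE:P3(v=4,ok=F), VALIDATE:P2(v=13,ok=F), TRANSFORM:-, EMIT:P1(v=0,ok=F)] out:-; bubbles=1
Tick 5: [PARSE:-, VALIDATE:P3(v=4,ok=F), TRANSFORM:P2(v=0,ok=F), EMIT:-] out:P1(v=0); bubbles=2
Tick 6: [PARSE:-, VALIDATE:-, TRANSFORM:P3(v=0,ok=F), EMIT:P2(v=0,ok=F)] out:-; bubbles=2
Tick 7: [PARSE:-, VALIDATE:-, TRANSFORM:-, EMIT:P3(v=0,ok=F)] out:P2(v=0); bubbles=3
Tick 8: [PARSE:-, VALIDATE:-, TRANSFORM:-, EMIT:-] out:P3(v=0); bubbles=4
Total bubble-slots: 20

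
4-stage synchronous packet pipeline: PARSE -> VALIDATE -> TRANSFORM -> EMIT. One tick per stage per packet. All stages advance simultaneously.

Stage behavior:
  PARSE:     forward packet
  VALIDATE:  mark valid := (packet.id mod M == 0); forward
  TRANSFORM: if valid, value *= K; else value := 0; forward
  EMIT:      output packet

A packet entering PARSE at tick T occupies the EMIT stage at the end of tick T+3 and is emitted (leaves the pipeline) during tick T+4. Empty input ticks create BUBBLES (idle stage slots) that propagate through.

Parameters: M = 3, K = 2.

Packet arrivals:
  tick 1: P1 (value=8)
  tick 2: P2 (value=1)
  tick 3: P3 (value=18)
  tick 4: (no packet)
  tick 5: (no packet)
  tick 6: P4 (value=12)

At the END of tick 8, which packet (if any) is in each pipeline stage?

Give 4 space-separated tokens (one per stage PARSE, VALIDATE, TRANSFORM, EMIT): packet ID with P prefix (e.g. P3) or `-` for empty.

Answer: - - P4 -

Derivation:
Tick 1: [PARSE:P1(v=8,ok=F), VALIDATE:-, TRANSFORM:-, EMIT:-] out:-; in:P1
Tick 2: [PARSE:P2(v=1,ok=F), VALIDATE:P1(v=8,ok=F), TRANSFORM:-, EMIT:-] out:-; in:P2
Tick 3: [PARSE:P3(v=18,ok=F), VALIDATE:P2(v=1,ok=F), TRANSFORM:P1(v=0,ok=F), EMIT:-] out:-; in:P3
Tick 4: [PARSE:-, VALIDATE:P3(v=18,ok=T), TRANSFORM:P2(v=0,ok=F), EMIT:P1(v=0,ok=F)] out:-; in:-
Tick 5: [PARSE:-, VALIDATE:-, TRANSFORM:P3(v=36,ok=T), EMIT:P2(v=0,ok=F)] out:P1(v=0); in:-
Tick 6: [PARSE:P4(v=12,ok=F), VALIDATE:-, TRANSFORM:-, EMIT:P3(v=36,ok=T)] out:P2(v=0); in:P4
Tick 7: [PARSE:-, VALIDATE:P4(v=12,ok=F), TRANSFORM:-, EMIT:-] out:P3(v=36); in:-
Tick 8: [PARSE:-, VALIDATE:-, TRANSFORM:P4(v=0,ok=F), EMIT:-] out:-; in:-
At end of tick 8: ['-', '-', 'P4', '-']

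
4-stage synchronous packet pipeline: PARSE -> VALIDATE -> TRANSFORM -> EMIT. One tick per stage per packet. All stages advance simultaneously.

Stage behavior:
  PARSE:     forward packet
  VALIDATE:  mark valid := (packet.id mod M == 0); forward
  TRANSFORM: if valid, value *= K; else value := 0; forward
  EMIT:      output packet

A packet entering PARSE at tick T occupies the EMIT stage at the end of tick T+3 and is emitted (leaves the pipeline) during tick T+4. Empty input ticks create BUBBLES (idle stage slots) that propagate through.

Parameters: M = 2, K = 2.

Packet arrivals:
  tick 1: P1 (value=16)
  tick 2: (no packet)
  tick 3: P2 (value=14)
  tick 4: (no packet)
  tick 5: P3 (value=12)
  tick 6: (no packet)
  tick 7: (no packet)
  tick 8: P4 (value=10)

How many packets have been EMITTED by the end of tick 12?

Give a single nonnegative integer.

Tick 1: [PARSE:P1(v=16,ok=F), VALIDATE:-, TRANSFORM:-, EMIT:-] out:-; in:P1
Tick 2: [PARSE:-, VALIDATE:P1(v=16,ok=F), TRANSFORM:-, EMIT:-] out:-; in:-
Tick 3: [PARSE:P2(v=14,ok=F), VALIDATE:-, TRANSFORM:P1(v=0,ok=F), EMIT:-] out:-; in:P2
Tick 4: [PARSE:-, VALIDATE:P2(v=14,ok=T), TRANSFORM:-, EMIT:P1(v=0,ok=F)] out:-; in:-
Tick 5: [PARSE:P3(v=12,ok=F), VALIDATE:-, TRANSFORM:P2(v=28,ok=T), EMIT:-] out:P1(v=0); in:P3
Tick 6: [PARSE:-, VALIDATE:P3(v=12,ok=F), TRANSFORM:-, EMIT:P2(v=28,ok=T)] out:-; in:-
Tick 7: [PARSE:-, VALIDATE:-, TRANSFORM:P3(v=0,ok=F), EMIT:-] out:P2(v=28); in:-
Tick 8: [PARSE:P4(v=10,ok=F), VALIDATE:-, TRANSFORM:-, EMIT:P3(v=0,ok=F)] out:-; in:P4
Tick 9: [PARSE:-, VALIDATE:P4(v=10,ok=T), TRANSFORM:-, EMIT:-] out:P3(v=0); in:-
Tick 10: [PARSE:-, VALIDATE:-, TRANSFORM:P4(v=20,ok=T), EMIT:-] out:-; in:-
Tick 11: [PARSE:-, VALIDATE:-, TRANSFORM:-, EMIT:P4(v=20,ok=T)] out:-; in:-
Tick 12: [PARSE:-, VALIDATE:-, TRANSFORM:-, EMIT:-] out:P4(v=20); in:-
Emitted by tick 12: ['P1', 'P2', 'P3', 'P4']

Answer: 4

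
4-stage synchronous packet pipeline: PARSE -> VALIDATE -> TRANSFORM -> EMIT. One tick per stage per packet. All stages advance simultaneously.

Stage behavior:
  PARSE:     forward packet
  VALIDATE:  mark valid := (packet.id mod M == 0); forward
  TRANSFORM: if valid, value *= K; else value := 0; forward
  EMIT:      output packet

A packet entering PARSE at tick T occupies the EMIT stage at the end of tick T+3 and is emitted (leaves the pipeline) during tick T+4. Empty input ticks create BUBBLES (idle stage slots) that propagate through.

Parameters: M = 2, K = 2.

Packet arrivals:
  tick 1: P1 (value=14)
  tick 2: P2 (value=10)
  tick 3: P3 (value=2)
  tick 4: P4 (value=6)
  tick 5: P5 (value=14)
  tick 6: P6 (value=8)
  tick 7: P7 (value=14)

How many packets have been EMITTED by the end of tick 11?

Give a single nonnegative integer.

Answer: 7

Derivation:
Tick 1: [PARSE:P1(v=14,ok=F), VALIDATE:-, TRANSFORM:-, EMIT:-] out:-; in:P1
Tick 2: [PARSE:P2(v=10,ok=F), VALIDATE:P1(v=14,ok=F), TRANSFORM:-, EMIT:-] out:-; in:P2
Tick 3: [PARSE:P3(v=2,ok=F), VALIDATE:P2(v=10,ok=T), TRANSFORM:P1(v=0,ok=F), EMIT:-] out:-; in:P3
Tick 4: [PARSE:P4(v=6,ok=F), VALIDATE:P3(v=2,ok=F), TRANSFORM:P2(v=20,ok=T), EMIT:P1(v=0,ok=F)] out:-; in:P4
Tick 5: [PARSE:P5(v=14,ok=F), VALIDATE:P4(v=6,ok=T), TRANSFORM:P3(v=0,ok=F), EMIT:P2(v=20,ok=T)] out:P1(v=0); in:P5
Tick 6: [PARSE:P6(v=8,ok=F), VALIDATE:P5(v=14,ok=F), TRANSFORM:P4(v=12,ok=T), EMIT:P3(v=0,ok=F)] out:P2(v=20); in:P6
Tick 7: [PARSE:P7(v=14,ok=F), VALIDATE:P6(v=8,ok=T), TRANSFORM:P5(v=0,ok=F), EMIT:P4(v=12,ok=T)] out:P3(v=0); in:P7
Tick 8: [PARSE:-, VALIDATE:P7(v=14,ok=F), TRANSFORM:P6(v=16,ok=T), EMIT:P5(v=0,ok=F)] out:P4(v=12); in:-
Tick 9: [PARSE:-, VALIDATE:-, TRANSFORM:P7(v=0,ok=F), EMIT:P6(v=16,ok=T)] out:P5(v=0); in:-
Tick 10: [PARSE:-, VALIDATE:-, TRANSFORM:-, EMIT:P7(v=0,ok=F)] out:P6(v=16); in:-
Tick 11: [PARSE:-, VALIDATE:-, TRANSFORM:-, EMIT:-] out:P7(v=0); in:-
Emitted by tick 11: ['P1', 'P2', 'P3', 'P4', 'P5', 'P6', 'P7']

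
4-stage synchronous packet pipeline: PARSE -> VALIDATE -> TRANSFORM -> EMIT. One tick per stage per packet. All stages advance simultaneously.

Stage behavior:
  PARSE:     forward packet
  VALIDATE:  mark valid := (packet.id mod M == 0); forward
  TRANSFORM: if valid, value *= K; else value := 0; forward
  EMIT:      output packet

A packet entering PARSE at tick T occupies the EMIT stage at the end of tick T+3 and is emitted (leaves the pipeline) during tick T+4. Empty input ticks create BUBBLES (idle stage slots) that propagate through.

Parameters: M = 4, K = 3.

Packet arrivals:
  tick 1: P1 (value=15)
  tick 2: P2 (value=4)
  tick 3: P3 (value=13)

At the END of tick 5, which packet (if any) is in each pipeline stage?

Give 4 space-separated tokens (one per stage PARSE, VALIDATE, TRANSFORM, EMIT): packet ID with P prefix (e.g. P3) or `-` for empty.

Answer: - - P3 P2

Derivation:
Tick 1: [PARSE:P1(v=15,ok=F), VALIDATE:-, TRANSFORM:-, EMIT:-] out:-; in:P1
Tick 2: [PARSE:P2(v=4,ok=F), VALIDATE:P1(v=15,ok=F), TRANSFORM:-, EMIT:-] out:-; in:P2
Tick 3: [PARSE:P3(v=13,ok=F), VALIDATE:P2(v=4,ok=F), TRANSFORM:P1(v=0,ok=F), EMIT:-] out:-; in:P3
Tick 4: [PARSE:-, VALIDATE:P3(v=13,ok=F), TRANSFORM:P2(v=0,ok=F), EMIT:P1(v=0,ok=F)] out:-; in:-
Tick 5: [PARSE:-, VALIDATE:-, TRANSFORM:P3(v=0,ok=F), EMIT:P2(v=0,ok=F)] out:P1(v=0); in:-
At end of tick 5: ['-', '-', 'P3', 'P2']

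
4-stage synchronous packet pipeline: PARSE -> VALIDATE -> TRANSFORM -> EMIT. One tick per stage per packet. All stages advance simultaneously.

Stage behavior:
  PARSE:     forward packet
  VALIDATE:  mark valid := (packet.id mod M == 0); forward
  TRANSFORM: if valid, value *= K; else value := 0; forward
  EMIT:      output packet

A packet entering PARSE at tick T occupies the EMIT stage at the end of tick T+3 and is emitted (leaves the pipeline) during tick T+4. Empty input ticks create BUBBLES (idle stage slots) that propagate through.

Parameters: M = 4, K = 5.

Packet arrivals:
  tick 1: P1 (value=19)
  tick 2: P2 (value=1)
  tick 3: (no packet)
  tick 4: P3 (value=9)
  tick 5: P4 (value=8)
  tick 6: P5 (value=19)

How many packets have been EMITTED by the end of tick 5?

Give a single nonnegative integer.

Answer: 1

Derivation:
Tick 1: [PARSE:P1(v=19,ok=F), VALIDATE:-, TRANSFORM:-, EMIT:-] out:-; in:P1
Tick 2: [PARSE:P2(v=1,ok=F), VALIDATE:P1(v=19,ok=F), TRANSFORM:-, EMIT:-] out:-; in:P2
Tick 3: [PARSE:-, VALIDATE:P2(v=1,ok=F), TRANSFORM:P1(v=0,ok=F), EMIT:-] out:-; in:-
Tick 4: [PARSE:P3(v=9,ok=F), VALIDATE:-, TRANSFORM:P2(v=0,ok=F), EMIT:P1(v=0,ok=F)] out:-; in:P3
Tick 5: [PARSE:P4(v=8,ok=F), VALIDATE:P3(v=9,ok=F), TRANSFORM:-, EMIT:P2(v=0,ok=F)] out:P1(v=0); in:P4
Emitted by tick 5: ['P1']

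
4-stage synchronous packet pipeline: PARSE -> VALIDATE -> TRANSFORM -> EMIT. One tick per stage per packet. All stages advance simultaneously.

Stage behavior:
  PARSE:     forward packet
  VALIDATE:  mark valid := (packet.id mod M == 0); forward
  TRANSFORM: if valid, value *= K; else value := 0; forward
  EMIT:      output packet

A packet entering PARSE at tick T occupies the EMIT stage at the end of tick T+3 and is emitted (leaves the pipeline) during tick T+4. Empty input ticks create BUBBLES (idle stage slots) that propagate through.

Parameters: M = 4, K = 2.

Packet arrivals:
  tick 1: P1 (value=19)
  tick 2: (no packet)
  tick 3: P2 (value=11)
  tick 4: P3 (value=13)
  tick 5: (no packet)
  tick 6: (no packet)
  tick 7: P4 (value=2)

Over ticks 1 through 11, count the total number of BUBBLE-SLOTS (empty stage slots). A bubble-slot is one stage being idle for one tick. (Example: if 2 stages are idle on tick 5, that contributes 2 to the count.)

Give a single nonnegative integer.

Tick 1: [PARSE:P1(v=19,ok=F), VALIDATE:-, TRANSFORM:-, EMIT:-] out:-; bubbles=3
Tick 2: [PARSE:-, VALIDATE:P1(v=19,ok=F), TRANSFORM:-, EMIT:-] out:-; bubbles=3
Tick 3: [PARSE:P2(v=11,ok=F), VALIDATE:-, TRANSFORM:P1(v=0,ok=F), EMIT:-] out:-; bubbles=2
Tick 4: [PARSE:P3(v=13,ok=F), VALIDATE:P2(v=11,ok=F), TRANSFORM:-, EMIT:P1(v=0,ok=F)] out:-; bubbles=1
Tick 5: [PARSE:-, VALIDATE:P3(v=13,ok=F), TRANSFORM:P2(v=0,ok=F), EMIT:-] out:P1(v=0); bubbles=2
Tick 6: [PARSE:-, VALIDATE:-, TRANSFORM:P3(v=0,ok=F), EMIT:P2(v=0,ok=F)] out:-; bubbles=2
Tick 7: [PARSE:P4(v=2,ok=F), VALIDATE:-, TRANSFORM:-, EMIT:P3(v=0,ok=F)] out:P2(v=0); bubbles=2
Tick 8: [PARSE:-, VALIDATE:P4(v=2,ok=T), TRANSFORM:-, EMIT:-] out:P3(v=0); bubbles=3
Tick 9: [PARSE:-, VALIDATE:-, TRANSFORM:P4(v=4,ok=T), EMIT:-] out:-; bubbles=3
Tick 10: [PARSE:-, VALIDATE:-, TRANSFORM:-, EMIT:P4(v=4,ok=T)] out:-; bubbles=3
Tick 11: [PARSE:-, VALIDATE:-, TRANSFORM:-, EMIT:-] out:P4(v=4); bubbles=4
Total bubble-slots: 28

Answer: 28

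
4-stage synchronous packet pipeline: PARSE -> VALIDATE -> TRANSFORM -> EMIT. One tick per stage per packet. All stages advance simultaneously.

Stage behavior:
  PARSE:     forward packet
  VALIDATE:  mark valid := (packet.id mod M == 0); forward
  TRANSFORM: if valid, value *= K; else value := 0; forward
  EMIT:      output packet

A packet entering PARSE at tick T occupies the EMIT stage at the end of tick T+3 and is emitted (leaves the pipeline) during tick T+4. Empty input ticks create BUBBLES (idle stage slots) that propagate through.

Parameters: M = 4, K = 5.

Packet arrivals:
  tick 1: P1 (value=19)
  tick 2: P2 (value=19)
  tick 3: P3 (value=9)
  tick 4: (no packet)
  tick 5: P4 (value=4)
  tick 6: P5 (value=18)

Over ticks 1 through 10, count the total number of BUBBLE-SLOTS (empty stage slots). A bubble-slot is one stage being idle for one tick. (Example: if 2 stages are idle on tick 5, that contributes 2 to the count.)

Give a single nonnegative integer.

Tick 1: [PARSE:P1(v=19,ok=F), VALIDATE:-, TRANSFORM:-, EMIT:-] out:-; bubbles=3
Tick 2: [PARSE:P2(v=19,ok=F), VALIDATE:P1(v=19,ok=F), TRANSFORM:-, EMIT:-] out:-; bubbles=2
Tick 3: [PARSE:P3(v=9,ok=F), VALIDATE:P2(v=19,ok=F), TRANSFORM:P1(v=0,ok=F), EMIT:-] out:-; bubbles=1
Tick 4: [PARSE:-, VALIDATE:P3(v=9,ok=F), TRANSFORM:P2(v=0,ok=F), EMIT:P1(v=0,ok=F)] out:-; bubbles=1
Tick 5: [PARSE:P4(v=4,ok=F), VALIDATE:-, TRANSFORM:P3(v=0,ok=F), EMIT:P2(v=0,ok=F)] out:P1(v=0); bubbles=1
Tick 6: [PARSE:P5(v=18,ok=F), VALIDATE:P4(v=4,ok=T), TRANSFORM:-, EMIT:P3(v=0,ok=F)] out:P2(v=0); bubbles=1
Tick 7: [PARSE:-, VALIDATE:P5(v=18,ok=F), TRANSFORM:P4(v=20,ok=T), EMIT:-] out:P3(v=0); bubbles=2
Tick 8: [PARSE:-, VALIDATE:-, TRANSFORM:P5(v=0,ok=F), EMIT:P4(v=20,ok=T)] out:-; bubbles=2
Tick 9: [PARSE:-, VALIDATE:-, TRANSFORM:-, EMIT:P5(v=0,ok=F)] out:P4(v=20); bubbles=3
Tick 10: [PARSE:-, VALIDATE:-, TRANSFORM:-, EMIT:-] out:P5(v=0); bubbles=4
Total bubble-slots: 20

Answer: 20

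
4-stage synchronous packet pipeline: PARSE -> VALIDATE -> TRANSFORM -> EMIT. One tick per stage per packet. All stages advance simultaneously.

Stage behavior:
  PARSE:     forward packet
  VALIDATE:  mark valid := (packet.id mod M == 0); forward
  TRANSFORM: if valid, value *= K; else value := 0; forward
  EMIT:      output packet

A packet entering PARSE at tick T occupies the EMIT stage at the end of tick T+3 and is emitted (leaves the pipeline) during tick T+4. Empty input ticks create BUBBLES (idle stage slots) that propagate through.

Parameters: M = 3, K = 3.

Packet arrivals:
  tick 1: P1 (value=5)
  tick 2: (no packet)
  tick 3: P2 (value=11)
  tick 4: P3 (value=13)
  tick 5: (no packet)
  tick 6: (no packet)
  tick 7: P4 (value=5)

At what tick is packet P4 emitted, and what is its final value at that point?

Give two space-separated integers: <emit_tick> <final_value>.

Answer: 11 0

Derivation:
Tick 1: [PARSE:P1(v=5,ok=F), VALIDATE:-, TRANSFORM:-, EMIT:-] out:-; in:P1
Tick 2: [PARSE:-, VALIDATE:P1(v=5,ok=F), TRANSFORM:-, EMIT:-] out:-; in:-
Tick 3: [PARSE:P2(v=11,ok=F), VALIDATE:-, TRANSFORM:P1(v=0,ok=F), EMIT:-] out:-; in:P2
Tick 4: [PARSE:P3(v=13,ok=F), VALIDATE:P2(v=11,ok=F), TRANSFORM:-, EMIT:P1(v=0,ok=F)] out:-; in:P3
Tick 5: [PARSE:-, VALIDATE:P3(v=13,ok=T), TRANSFORM:P2(v=0,ok=F), EMIT:-] out:P1(v=0); in:-
Tick 6: [PARSE:-, VALIDATE:-, TRANSFORM:P3(v=39,ok=T), EMIT:P2(v=0,ok=F)] out:-; in:-
Tick 7: [PARSE:P4(v=5,ok=F), VALIDATE:-, TRANSFORM:-, EMIT:P3(v=39,ok=T)] out:P2(v=0); in:P4
Tick 8: [PARSE:-, VALIDATE:P4(v=5,ok=F), TRANSFORM:-, EMIT:-] out:P3(v=39); in:-
Tick 9: [PARSE:-, VALIDATE:-, TRANSFORM:P4(v=0,ok=F), EMIT:-] out:-; in:-
Tick 10: [PARSE:-, VALIDATE:-, TRANSFORM:-, EMIT:P4(v=0,ok=F)] out:-; in:-
Tick 11: [PARSE:-, VALIDATE:-, TRANSFORM:-, EMIT:-] out:P4(v=0); in:-
P4: arrives tick 7, valid=False (id=4, id%3=1), emit tick 11, final value 0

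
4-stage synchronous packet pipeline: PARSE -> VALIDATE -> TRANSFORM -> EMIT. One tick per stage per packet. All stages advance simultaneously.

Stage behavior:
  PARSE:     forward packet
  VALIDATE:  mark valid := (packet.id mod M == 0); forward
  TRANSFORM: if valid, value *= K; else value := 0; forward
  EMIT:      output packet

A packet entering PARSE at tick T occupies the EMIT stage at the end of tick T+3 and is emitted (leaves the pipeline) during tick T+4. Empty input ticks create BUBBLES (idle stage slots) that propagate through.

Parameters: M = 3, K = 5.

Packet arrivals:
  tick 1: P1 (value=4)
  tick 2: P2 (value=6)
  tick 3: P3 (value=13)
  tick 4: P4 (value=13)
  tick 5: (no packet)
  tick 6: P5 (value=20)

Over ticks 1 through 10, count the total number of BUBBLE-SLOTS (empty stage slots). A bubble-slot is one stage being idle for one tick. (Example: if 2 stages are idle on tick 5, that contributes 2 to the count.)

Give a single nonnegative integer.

Answer: 20

Derivation:
Tick 1: [PARSE:P1(v=4,ok=F), VALIDATE:-, TRANSFORM:-, EMIT:-] out:-; bubbles=3
Tick 2: [PARSE:P2(v=6,ok=F), VALIDATE:P1(v=4,ok=F), TRANSFORM:-, EMIT:-] out:-; bubbles=2
Tick 3: [PARSE:P3(v=13,ok=F), VALIDATE:P2(v=6,ok=F), TRANSFORM:P1(v=0,ok=F), EMIT:-] out:-; bubbles=1
Tick 4: [PARSE:P4(v=13,ok=F), VALIDATE:P3(v=13,ok=T), TRANSFORM:P2(v=0,ok=F), EMIT:P1(v=0,ok=F)] out:-; bubbles=0
Tick 5: [PARSE:-, VALIDATE:P4(v=13,ok=F), TRANSFORM:P3(v=65,ok=T), EMIT:P2(v=0,ok=F)] out:P1(v=0); bubbles=1
Tick 6: [PARSE:P5(v=20,ok=F), VALIDATE:-, TRANSFORM:P4(v=0,ok=F), EMIT:P3(v=65,ok=T)] out:P2(v=0); bubbles=1
Tick 7: [PARSE:-, VALIDATE:P5(v=20,ok=F), TRANSFORM:-, EMIT:P4(v=0,ok=F)] out:P3(v=65); bubbles=2
Tick 8: [PARSE:-, VALIDATE:-, TRANSFORM:P5(v=0,ok=F), EMIT:-] out:P4(v=0); bubbles=3
Tick 9: [PARSE:-, VALIDATE:-, TRANSFORM:-, EMIT:P5(v=0,ok=F)] out:-; bubbles=3
Tick 10: [PARSE:-, VALIDATE:-, TRANSFORM:-, EMIT:-] out:P5(v=0); bubbles=4
Total bubble-slots: 20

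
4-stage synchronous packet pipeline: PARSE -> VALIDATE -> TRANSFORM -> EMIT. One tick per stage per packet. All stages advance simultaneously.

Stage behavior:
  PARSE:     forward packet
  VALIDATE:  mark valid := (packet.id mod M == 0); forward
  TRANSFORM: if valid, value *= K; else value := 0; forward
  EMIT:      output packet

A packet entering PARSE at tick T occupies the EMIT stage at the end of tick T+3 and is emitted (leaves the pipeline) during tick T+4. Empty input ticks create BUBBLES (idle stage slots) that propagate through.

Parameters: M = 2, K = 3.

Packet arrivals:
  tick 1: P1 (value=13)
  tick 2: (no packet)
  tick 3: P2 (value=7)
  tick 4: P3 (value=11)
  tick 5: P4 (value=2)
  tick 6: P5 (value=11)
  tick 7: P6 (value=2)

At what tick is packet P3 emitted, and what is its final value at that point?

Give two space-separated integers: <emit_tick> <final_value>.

Answer: 8 0

Derivation:
Tick 1: [PARSE:P1(v=13,ok=F), VALIDATE:-, TRANSFORM:-, EMIT:-] out:-; in:P1
Tick 2: [PARSE:-, VALIDATE:P1(v=13,ok=F), TRANSFORM:-, EMIT:-] out:-; in:-
Tick 3: [PARSE:P2(v=7,ok=F), VALIDATE:-, TRANSFORM:P1(v=0,ok=F), EMIT:-] out:-; in:P2
Tick 4: [PARSE:P3(v=11,ok=F), VALIDATE:P2(v=7,ok=T), TRANSFORM:-, EMIT:P1(v=0,ok=F)] out:-; in:P3
Tick 5: [PARSE:P4(v=2,ok=F), VALIDATE:P3(v=11,ok=F), TRANSFORM:P2(v=21,ok=T), EMIT:-] out:P1(v=0); in:P4
Tick 6: [PARSE:P5(v=11,ok=F), VALIDATE:P4(v=2,ok=T), TRANSFORM:P3(v=0,ok=F), EMIT:P2(v=21,ok=T)] out:-; in:P5
Tick 7: [PARSE:P6(v=2,ok=F), VALIDATE:P5(v=11,ok=F), TRANSFORM:P4(v=6,ok=T), EMIT:P3(v=0,ok=F)] out:P2(v=21); in:P6
Tick 8: [PARSE:-, VALIDATE:P6(v=2,ok=T), TRANSFORM:P5(v=0,ok=F), EMIT:P4(v=6,ok=T)] out:P3(v=0); in:-
Tick 9: [PARSE:-, VALIDATE:-, TRANSFORM:P6(v=6,ok=T), EMIT:P5(v=0,ok=F)] out:P4(v=6); in:-
Tick 10: [PARSE:-, VALIDATE:-, TRANSFORM:-, EMIT:P6(v=6,ok=T)] out:P5(v=0); in:-
Tick 11: [PARSE:-, VALIDATE:-, TRANSFORM:-, EMIT:-] out:P6(v=6); in:-
P3: arrives tick 4, valid=False (id=3, id%2=1), emit tick 8, final value 0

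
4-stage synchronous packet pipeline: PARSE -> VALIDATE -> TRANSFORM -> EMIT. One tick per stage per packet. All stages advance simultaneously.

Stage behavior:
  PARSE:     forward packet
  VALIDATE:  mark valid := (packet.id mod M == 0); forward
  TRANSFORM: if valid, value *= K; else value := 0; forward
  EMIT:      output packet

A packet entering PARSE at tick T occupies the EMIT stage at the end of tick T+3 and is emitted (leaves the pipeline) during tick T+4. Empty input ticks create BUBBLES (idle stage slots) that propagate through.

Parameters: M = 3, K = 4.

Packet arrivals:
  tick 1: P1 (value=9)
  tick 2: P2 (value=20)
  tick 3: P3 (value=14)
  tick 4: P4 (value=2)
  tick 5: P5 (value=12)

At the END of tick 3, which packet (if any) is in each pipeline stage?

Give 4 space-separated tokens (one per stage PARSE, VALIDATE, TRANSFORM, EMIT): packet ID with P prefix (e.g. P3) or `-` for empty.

Answer: P3 P2 P1 -

Derivation:
Tick 1: [PARSE:P1(v=9,ok=F), VALIDATE:-, TRANSFORM:-, EMIT:-] out:-; in:P1
Tick 2: [PARSE:P2(v=20,ok=F), VALIDATE:P1(v=9,ok=F), TRANSFORM:-, EMIT:-] out:-; in:P2
Tick 3: [PARSE:P3(v=14,ok=F), VALIDATE:P2(v=20,ok=F), TRANSFORM:P1(v=0,ok=F), EMIT:-] out:-; in:P3
At end of tick 3: ['P3', 'P2', 'P1', '-']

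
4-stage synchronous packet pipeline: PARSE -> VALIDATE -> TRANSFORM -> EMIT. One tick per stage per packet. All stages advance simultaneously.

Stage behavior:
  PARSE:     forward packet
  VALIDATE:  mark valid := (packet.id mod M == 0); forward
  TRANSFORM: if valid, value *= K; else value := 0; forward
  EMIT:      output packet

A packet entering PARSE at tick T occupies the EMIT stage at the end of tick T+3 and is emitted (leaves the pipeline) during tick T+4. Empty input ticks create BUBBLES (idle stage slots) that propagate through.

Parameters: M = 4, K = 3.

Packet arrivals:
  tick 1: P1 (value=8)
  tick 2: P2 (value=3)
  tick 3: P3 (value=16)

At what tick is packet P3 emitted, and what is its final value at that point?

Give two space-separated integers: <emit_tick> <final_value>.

Tick 1: [PARSE:P1(v=8,ok=F), VALIDATE:-, TRANSFORM:-, EMIT:-] out:-; in:P1
Tick 2: [PARSE:P2(v=3,ok=F), VALIDATE:P1(v=8,ok=F), TRANSFORM:-, EMIT:-] out:-; in:P2
Tick 3: [PARSE:P3(v=16,ok=F), VALIDATE:P2(v=3,ok=F), TRANSFORM:P1(v=0,ok=F), EMIT:-] out:-; in:P3
Tick 4: [PARSE:-, VALIDATE:P3(v=16,ok=F), TRANSFORM:P2(v=0,ok=F), EMIT:P1(v=0,ok=F)] out:-; in:-
Tick 5: [PARSE:-, VALIDATE:-, TRANSFORM:P3(v=0,ok=F), EMIT:P2(v=0,ok=F)] out:P1(v=0); in:-
Tick 6: [PARSE:-, VALIDATE:-, TRANSFORM:-, EMIT:P3(v=0,ok=F)] out:P2(v=0); in:-
Tick 7: [PARSE:-, VALIDATE:-, TRANSFORM:-, EMIT:-] out:P3(v=0); in:-
P3: arrives tick 3, valid=False (id=3, id%4=3), emit tick 7, final value 0

Answer: 7 0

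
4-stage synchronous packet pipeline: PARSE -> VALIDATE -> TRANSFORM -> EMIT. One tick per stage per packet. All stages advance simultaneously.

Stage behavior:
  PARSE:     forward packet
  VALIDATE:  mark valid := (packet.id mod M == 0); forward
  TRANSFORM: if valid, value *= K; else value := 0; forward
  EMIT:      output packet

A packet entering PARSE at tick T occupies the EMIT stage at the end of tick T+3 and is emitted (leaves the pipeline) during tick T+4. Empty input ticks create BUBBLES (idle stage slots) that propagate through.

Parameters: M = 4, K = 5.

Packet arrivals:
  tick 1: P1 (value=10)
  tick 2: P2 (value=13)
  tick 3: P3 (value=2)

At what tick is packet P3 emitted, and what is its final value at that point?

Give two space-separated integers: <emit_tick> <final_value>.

Answer: 7 0

Derivation:
Tick 1: [PARSE:P1(v=10,ok=F), VALIDATE:-, TRANSFORM:-, EMIT:-] out:-; in:P1
Tick 2: [PARSE:P2(v=13,ok=F), VALIDATE:P1(v=10,ok=F), TRANSFORM:-, EMIT:-] out:-; in:P2
Tick 3: [PARSE:P3(v=2,ok=F), VALIDATE:P2(v=13,ok=F), TRANSFORM:P1(v=0,ok=F), EMIT:-] out:-; in:P3
Tick 4: [PARSE:-, VALIDATE:P3(v=2,ok=F), TRANSFORM:P2(v=0,ok=F), EMIT:P1(v=0,ok=F)] out:-; in:-
Tick 5: [PARSE:-, VALIDATE:-, TRANSFORM:P3(v=0,ok=F), EMIT:P2(v=0,ok=F)] out:P1(v=0); in:-
Tick 6: [PARSE:-, VALIDATE:-, TRANSFORM:-, EMIT:P3(v=0,ok=F)] out:P2(v=0); in:-
Tick 7: [PARSE:-, VALIDATE:-, TRANSFORM:-, EMIT:-] out:P3(v=0); in:-
P3: arrives tick 3, valid=False (id=3, id%4=3), emit tick 7, final value 0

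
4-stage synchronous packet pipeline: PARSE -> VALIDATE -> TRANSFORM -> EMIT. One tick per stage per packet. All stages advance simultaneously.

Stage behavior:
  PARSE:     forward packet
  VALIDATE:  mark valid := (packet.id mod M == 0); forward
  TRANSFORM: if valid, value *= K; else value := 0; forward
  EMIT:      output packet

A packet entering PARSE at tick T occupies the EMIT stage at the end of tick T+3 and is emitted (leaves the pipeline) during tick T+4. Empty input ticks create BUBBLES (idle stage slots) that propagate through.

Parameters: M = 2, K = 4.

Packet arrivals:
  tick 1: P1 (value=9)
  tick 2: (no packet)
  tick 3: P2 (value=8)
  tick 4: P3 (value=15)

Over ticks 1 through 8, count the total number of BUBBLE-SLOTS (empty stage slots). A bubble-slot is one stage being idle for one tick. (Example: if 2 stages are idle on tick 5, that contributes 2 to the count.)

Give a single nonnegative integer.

Answer: 20

Derivation:
Tick 1: [PARSE:P1(v=9,ok=F), VALIDATE:-, TRANSFORM:-, EMIT:-] out:-; bubbles=3
Tick 2: [PARSE:-, VALIDATE:P1(v=9,ok=F), TRANSFORM:-, EMIT:-] out:-; bubbles=3
Tick 3: [PARSE:P2(v=8,ok=F), VALIDATE:-, TRANSFORM:P1(v=0,ok=F), EMIT:-] out:-; bubbles=2
Tick 4: [PARSE:P3(v=15,ok=F), VALIDATE:P2(v=8,ok=T), TRANSFORM:-, EMIT:P1(v=0,ok=F)] out:-; bubbles=1
Tick 5: [PARSE:-, VALIDATE:P3(v=15,ok=F), TRANSFORM:P2(v=32,ok=T), EMIT:-] out:P1(v=0); bubbles=2
Tick 6: [PARSE:-, VALIDATE:-, TRANSFORM:P3(v=0,ok=F), EMIT:P2(v=32,ok=T)] out:-; bubbles=2
Tick 7: [PARSE:-, VALIDATE:-, TRANSFORM:-, EMIT:P3(v=0,ok=F)] out:P2(v=32); bubbles=3
Tick 8: [PARSE:-, VALIDATE:-, TRANSFORM:-, EMIT:-] out:P3(v=0); bubbles=4
Total bubble-slots: 20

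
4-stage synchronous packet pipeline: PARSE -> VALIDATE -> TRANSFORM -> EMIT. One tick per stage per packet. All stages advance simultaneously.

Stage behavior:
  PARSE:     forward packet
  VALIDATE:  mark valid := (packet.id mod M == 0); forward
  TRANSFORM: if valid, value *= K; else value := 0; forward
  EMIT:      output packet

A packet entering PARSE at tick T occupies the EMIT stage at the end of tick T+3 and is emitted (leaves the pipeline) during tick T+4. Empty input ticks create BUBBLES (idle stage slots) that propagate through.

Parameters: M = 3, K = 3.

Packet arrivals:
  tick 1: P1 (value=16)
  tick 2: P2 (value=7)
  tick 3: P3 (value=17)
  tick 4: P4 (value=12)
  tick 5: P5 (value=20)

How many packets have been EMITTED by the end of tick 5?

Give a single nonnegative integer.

Answer: 1

Derivation:
Tick 1: [PARSE:P1(v=16,ok=F), VALIDATE:-, TRANSFORM:-, EMIT:-] out:-; in:P1
Tick 2: [PARSE:P2(v=7,ok=F), VALIDATE:P1(v=16,ok=F), TRANSFORM:-, EMIT:-] out:-; in:P2
Tick 3: [PARSE:P3(v=17,ok=F), VALIDATE:P2(v=7,ok=F), TRANSFORM:P1(v=0,ok=F), EMIT:-] out:-; in:P3
Tick 4: [PARSE:P4(v=12,ok=F), VALIDATE:P3(v=17,ok=T), TRANSFORM:P2(v=0,ok=F), EMIT:P1(v=0,ok=F)] out:-; in:P4
Tick 5: [PARSE:P5(v=20,ok=F), VALIDATE:P4(v=12,ok=F), TRANSFORM:P3(v=51,ok=T), EMIT:P2(v=0,ok=F)] out:P1(v=0); in:P5
Emitted by tick 5: ['P1']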